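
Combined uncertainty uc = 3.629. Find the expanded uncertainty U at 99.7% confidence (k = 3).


U = k * uc
U = 3 * 3.629
U = 10.8870

10.8870


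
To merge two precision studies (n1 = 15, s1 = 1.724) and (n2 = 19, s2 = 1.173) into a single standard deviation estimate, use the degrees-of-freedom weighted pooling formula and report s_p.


s_p = sqrt(((n1-1)*s1^2 + (n2-1)*s2^2) / (n1+n2-2))
numerator = (15-1)*1.724^2 + (19-1)*1.173^2 = 41.610464 + 24.766722 = 66.377186
denominator = 15 + 19 - 2 = 32
s_p^2 = 66.377186 / 32 = 2.0742871
s_p = sqrt(2.0742871) = 1.4402

1.4402


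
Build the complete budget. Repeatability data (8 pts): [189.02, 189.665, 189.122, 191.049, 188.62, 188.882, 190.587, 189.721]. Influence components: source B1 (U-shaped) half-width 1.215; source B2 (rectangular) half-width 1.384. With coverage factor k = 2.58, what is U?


mean = (189.02 + 189.665 + 189.122 + 191.049 + 188.62 + 188.882 + 190.587 + 189.721) / 8 = 189.58325
s = sqrt(sum((x - mean)^2)/(n-1)) = 0.85617084
u_A = s / sqrt(n) = 0.85617084 / sqrt(8) = 0.3027021
u_B1 = 1.215 / sqrt(2) = 0.85913474
u_B2 = 1.384 / sqrt(3) = 0.79905277
uc = sqrt(0.3027021^2 + 0.85913474^2 + 0.79905277^2) = 1.2117039
U = k * uc = 2.58 * 1.2117039
U = 3.1262

3.1262


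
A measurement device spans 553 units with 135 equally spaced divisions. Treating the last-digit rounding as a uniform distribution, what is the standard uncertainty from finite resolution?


resolution = range / divisions
resolution = 553 / 135 = 4.0962963
u_res = resolution / (2*sqrt(3))
u_res = 4.0962963 / 3.4641016
u_res = 1.1825

1.1825


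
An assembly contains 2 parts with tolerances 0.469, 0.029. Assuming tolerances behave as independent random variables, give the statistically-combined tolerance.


RSS = sqrt(0.469^2 + 0.029^2)
= sqrt(0.220802)
= 0.4699

0.4699


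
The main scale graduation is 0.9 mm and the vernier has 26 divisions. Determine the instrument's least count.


LC = MSD / n_div
= 0.9 / 26
= 0.0346

0.0346


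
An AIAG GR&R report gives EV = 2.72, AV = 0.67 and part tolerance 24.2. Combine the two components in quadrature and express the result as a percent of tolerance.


GRR = sqrt(EV^2 + AV^2) = sqrt(2.72^2 + 0.67^2) = 2.8013033
%GRR = GRR / tol * 100 = 2.8013033 / 24.2 * 100
%GRR = 11.5756

11.5756


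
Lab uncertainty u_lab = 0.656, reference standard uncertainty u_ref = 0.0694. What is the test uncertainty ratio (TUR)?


TUR = u_lab / u_ref
= 0.656 / 0.0694
= 9.4524

9.4524


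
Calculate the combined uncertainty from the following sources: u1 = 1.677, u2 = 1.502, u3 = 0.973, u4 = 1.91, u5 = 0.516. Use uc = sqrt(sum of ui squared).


uc = sqrt(1.677^2 + 1.502^2 + 0.973^2 + 1.91^2 + 0.516^2)
uc = sqrt(9.929418)
uc = 3.1511

3.1511


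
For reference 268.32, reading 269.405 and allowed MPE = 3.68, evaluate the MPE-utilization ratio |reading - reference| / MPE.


e = indication - reference = 269.405 - 268.32 = 1.0850
|e| = 1.0850
ratio = |e| / MPE = 1.0850 / 3.68
ratio = 0.2948

0.2948


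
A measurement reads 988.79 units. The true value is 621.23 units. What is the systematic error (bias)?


Systematic error = measured - true
= 988.79 - 621.23
= 367.5600

367.5600


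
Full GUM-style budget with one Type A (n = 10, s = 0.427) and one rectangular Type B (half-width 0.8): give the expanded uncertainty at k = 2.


u_A = s / sqrt(n) = 0.427 / sqrt(10) = 0.13502926
u_B = half_width / sqrt(3) = 0.8 / sqrt(3) = 0.46188022
uc = sqrt(u_A^2 + u_B^2) = sqrt(0.13502926^2 + 0.46188022^2) = 0.4812133
U = k * uc = 2 * 0.4812133
U = 0.9624

0.9624


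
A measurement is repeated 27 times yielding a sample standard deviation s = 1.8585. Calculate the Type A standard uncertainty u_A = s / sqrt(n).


u_A = s / sqrt(n)
u_A = 1.8585 / sqrt(27)
u_A = 1.8585 / 5.1961524
u_A = 0.3577

0.3577


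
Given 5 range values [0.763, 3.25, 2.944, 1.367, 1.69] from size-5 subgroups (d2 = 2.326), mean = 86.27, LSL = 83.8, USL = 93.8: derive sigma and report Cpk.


R_bar = (0.763 + 3.25 + 2.944 + 1.367 + 1.69) / 5 = 2.0028
sigma = R_bar / d2 = 2.0028 / 2.326 = 0.86104901
Cp = (USL - LSL)/(6*sigma) = (93.8 - 83.8)/(6*0.86104901) = 1.9356
Cpu = (93.8 - 86.27)/(3*0.86104901) = 2.9150
Cpl = (86.27 - 83.8)/(3*0.86104901) = 0.9562
Cpk = min(Cpu, Cpl) = 0.9562

0.9562


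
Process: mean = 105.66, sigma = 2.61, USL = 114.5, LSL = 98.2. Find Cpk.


Cpu = (USL - mean) / (3*sigma) = (114.5 - 105.66) / (3*2.61) = 1.1290
Cpl = (mean - LSL) / (3*sigma) = (105.66 - 98.2) / (3*2.61) = 0.9527
Cpk = min(Cpu, Cpl) = 0.9527

0.9527


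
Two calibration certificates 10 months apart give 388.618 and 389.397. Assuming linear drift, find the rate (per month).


rate = (v2 - v1) / months
= (389.397 - 388.618) / 10
= 0.7790 / 10
= 0.0779

0.0779


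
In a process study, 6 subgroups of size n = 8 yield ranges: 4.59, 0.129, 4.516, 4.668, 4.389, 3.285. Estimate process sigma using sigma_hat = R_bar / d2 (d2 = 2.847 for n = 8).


R_bar = (4.59 + 0.129 + 4.516 + 4.668 + 4.389 + 3.285) / 6
R_bar = 21.577 / 6 = 3.5961667
sigma_hat = R_bar / d2 = 3.5961667 / 2.847 = 1.2631

1.2631


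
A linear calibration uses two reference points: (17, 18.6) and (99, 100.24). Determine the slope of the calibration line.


slope = (y2 - y1) / (x2 - x1)
= (100.24 - 18.6) / (99 - 17)
= 81.6400 / 82
= 0.9956

0.9956


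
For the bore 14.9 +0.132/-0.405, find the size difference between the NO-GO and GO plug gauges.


GO = nominal - lower_tol (smallest hole = maximum material condition)
GO = 14.9 - 0.405 = 14.495
NO-GO = nominal + upper_tol (largest hole = least material condition)
NO-GO = 14.9 + 0.132 = 15.032
spread = NO-GO - GO = 15.032 - 14.495 = 0.5370

0.5370


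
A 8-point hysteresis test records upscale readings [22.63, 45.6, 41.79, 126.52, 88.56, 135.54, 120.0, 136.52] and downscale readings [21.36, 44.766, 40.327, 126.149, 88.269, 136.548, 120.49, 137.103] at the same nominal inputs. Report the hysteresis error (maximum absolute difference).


|22.63 - 21.36| = 1.2700
|45.6 - 44.766| = 0.8340
|41.79 - 40.327| = 1.4630
|126.52 - 126.149| = 0.3710
|88.56 - 88.269| = 0.2910
|135.54 - 136.548| = 1.0080
|120.0 - 120.49| = 0.4900
|136.52 - 137.103| = 0.5830
hysteresis = max(diffs) = 1.4630

1.4630


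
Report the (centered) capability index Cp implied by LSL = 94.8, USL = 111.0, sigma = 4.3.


Cp = (USL - LSL) / (6 * sigma)
= (111.0 - 94.8) / (6 * 4.3)
= 16.2000 / 25.8000
= 0.6279

0.6279


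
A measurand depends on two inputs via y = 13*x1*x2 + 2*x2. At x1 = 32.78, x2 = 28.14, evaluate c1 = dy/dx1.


y = 13*x1*x2 + 2*x2
dy/dx1 = 13*x2
Evaluate at x2 = 28.14: c1 = 13 * 28.14
c1 = 365.8200

365.8200


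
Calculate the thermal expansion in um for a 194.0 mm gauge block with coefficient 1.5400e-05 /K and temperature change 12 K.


dL = L * alpha * dT
= 194.0 * 1.5400e-05 * 12
= 0.0358512 mm
dL_um = 0.0358512 * 1000 = 35.8512 um

35.8512


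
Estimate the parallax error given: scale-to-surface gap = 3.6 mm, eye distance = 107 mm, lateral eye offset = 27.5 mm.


error = h * offset / d
= 3.6 * 27.5 / 107
= 0.9252

0.9252


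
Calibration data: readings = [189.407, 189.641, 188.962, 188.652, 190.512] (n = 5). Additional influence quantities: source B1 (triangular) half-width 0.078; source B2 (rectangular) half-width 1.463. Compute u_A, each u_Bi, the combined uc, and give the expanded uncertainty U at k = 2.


mean = (189.407 + 189.641 + 188.962 + 188.652 + 190.512) / 5 = 189.4348
s = sqrt(sum((x - mean)^2)/(n-1)) = 0.71413703
u_A = s / sqrt(n) = 0.71413703 / sqrt(5) = 0.31937179
u_B1 = 0.078 / sqrt(6) = 0.031843367
u_B2 = 1.463 / sqrt(3) = 0.84466344
uc = sqrt(0.31937179^2 + 0.031843367^2 + 0.84466344^2) = 0.90358656
U = k * uc = 2 * 0.90358656
U = 1.8072

1.8072


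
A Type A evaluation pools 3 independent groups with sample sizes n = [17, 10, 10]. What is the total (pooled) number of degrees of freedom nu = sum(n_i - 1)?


nu = sum_i (n_i - 1)
nu = ((17 - 1) + (10 - 1) + (10 - 1))
nu = 16 + 9 + 9
nu = 34

34


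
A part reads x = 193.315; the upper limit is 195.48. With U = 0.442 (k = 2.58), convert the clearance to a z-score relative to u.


u = U / k = 0.442 / 2.58 = 0.17131783
margin = |USL - x| = |195.48 - 193.315| = 2.165
z = margin / u = 2.165 / 0.17131783
z = 12.6373

12.6373


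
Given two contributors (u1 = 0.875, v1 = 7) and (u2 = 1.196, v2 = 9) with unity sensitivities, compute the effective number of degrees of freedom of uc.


uc = sqrt(u1^2 + u2^2) = sqrt(0.875^2 + 1.196^2) = 1.4819045
v_eff = uc^4 / (u1^4/v1 + u2^4/v2)
= 1.4819045^4 / (0.875^4/7 + 1.196^4/9)
= 4.8225958 / 0.31108356
v_eff = 15.5026

15.5026


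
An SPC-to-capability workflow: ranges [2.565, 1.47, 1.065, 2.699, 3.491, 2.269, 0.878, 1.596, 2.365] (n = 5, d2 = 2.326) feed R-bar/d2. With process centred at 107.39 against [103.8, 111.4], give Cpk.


R_bar = (2.565 + 1.47 + 1.065 + 2.699 + 3.491 + 2.269 + 0.878 + 1.596 + 2.365) / 9 = 2.0442222
sigma = R_bar / d2 = 2.0442222 / 2.326 = 0.87885735
Cp = (USL - LSL)/(6*sigma) = (111.4 - 103.8)/(6*0.87885735) = 1.4413
Cpu = (111.4 - 107.39)/(3*0.87885735) = 1.5209
Cpl = (107.39 - 103.8)/(3*0.87885735) = 1.3616
Cpk = min(Cpu, Cpl) = 1.3616

1.3616


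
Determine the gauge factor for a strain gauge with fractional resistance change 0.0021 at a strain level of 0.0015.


GF = (dR/R) / epsilon
= 0.0021 / 0.0015
= 1.4000

1.4000


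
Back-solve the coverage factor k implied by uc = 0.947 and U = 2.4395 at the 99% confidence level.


k = U / uc
k = 2.4395 / 0.947
k = 2.576

2.576


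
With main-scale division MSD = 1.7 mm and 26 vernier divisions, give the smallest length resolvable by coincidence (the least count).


LC = MSD / n_div
= 1.7 / 26
= 0.0654

0.0654


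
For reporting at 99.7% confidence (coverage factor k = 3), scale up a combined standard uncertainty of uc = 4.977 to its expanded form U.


U = k * uc
U = 3 * 4.977
U = 14.9310

14.9310


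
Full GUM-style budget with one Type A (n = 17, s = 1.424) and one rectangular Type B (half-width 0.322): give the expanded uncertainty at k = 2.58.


u_A = s / sqrt(n) = 1.424 / sqrt(17) = 0.34537073
u_B = half_width / sqrt(3) = 0.322 / sqrt(3) = 0.18590679
uc = sqrt(u_A^2 + u_B^2) = sqrt(0.34537073^2 + 0.18590679^2) = 0.39222733
U = k * uc = 2.58 * 0.39222733
U = 1.0119

1.0119


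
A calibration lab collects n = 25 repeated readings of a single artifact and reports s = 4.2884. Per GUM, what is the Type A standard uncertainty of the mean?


u_A = s / sqrt(n)
u_A = 4.2884 / sqrt(25)
u_A = 4.2884 / 5
u_A = 0.8577

0.8577


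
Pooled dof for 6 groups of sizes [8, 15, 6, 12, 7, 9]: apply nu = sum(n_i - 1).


nu = sum_i (n_i - 1)
nu = ((8 - 1) + (15 - 1) + (6 - 1) + (12 - 1) + (7 - 1) + (9 - 1))
nu = 7 + 14 + 5 + 11 + 6 + 8
nu = 51

51


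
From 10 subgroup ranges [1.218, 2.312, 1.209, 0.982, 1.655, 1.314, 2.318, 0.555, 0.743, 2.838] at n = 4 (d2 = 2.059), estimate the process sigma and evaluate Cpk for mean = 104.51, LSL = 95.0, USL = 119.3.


R_bar = (1.218 + 2.312 + 1.209 + 0.982 + 1.655 + 1.314 + 2.318 + 0.555 + 0.743 + 2.838) / 10 = 1.5144
sigma = R_bar / d2 = 1.5144 / 2.059 = 0.73550267
Cp = (USL - LSL)/(6*sigma) = (119.3 - 95.0)/(6*0.73550267) = 5.5064
Cpu = (119.3 - 104.51)/(3*0.73550267) = 6.7029
Cpl = (104.51 - 95.0)/(3*0.73550267) = 4.3100
Cpk = min(Cpu, Cpl) = 4.3100

4.3100


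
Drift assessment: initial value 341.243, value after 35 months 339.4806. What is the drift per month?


rate = (v2 - v1) / months
= (339.4806 - 341.243) / 35
= -1.7624 / 35
= -0.0504

-0.0504


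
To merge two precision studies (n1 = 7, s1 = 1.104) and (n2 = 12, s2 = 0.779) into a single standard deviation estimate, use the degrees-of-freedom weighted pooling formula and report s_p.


s_p = sqrt(((n1-1)*s1^2 + (n2-1)*s2^2) / (n1+n2-2))
numerator = (7-1)*1.104^2 + (12-1)*0.779^2 = 7.312896 + 6.675251 = 13.988147
denominator = 7 + 12 - 2 = 17
s_p^2 = 13.988147 / 17 = 0.82283218
s_p = sqrt(0.82283218) = 0.9071

0.9071


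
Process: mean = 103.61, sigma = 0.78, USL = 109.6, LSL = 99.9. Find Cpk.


Cpu = (USL - mean) / (3*sigma) = (109.6 - 103.61) / (3*0.78) = 2.5598
Cpl = (mean - LSL) / (3*sigma) = (103.61 - 99.9) / (3*0.78) = 1.5855
Cpk = min(Cpu, Cpl) = 1.5855

1.5855


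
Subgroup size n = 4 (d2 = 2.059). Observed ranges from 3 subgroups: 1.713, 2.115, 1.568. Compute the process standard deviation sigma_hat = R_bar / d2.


R_bar = (1.713 + 2.115 + 1.568) / 3
R_bar = 5.396 / 3 = 1.7986667
sigma_hat = R_bar / d2 = 1.7986667 / 2.059 = 0.8736

0.8736


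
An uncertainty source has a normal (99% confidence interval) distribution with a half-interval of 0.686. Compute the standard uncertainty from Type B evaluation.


u_B = half_width / 2.576
u_B = 0.686 / 2.576
u_B = 0.2663

0.2663


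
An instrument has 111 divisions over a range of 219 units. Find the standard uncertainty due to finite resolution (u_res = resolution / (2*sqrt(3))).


resolution = range / divisions
resolution = 219 / 111 = 1.972973
u_res = resolution / (2*sqrt(3))
u_res = 1.972973 / 3.4641016
u_res = 0.5695

0.5695


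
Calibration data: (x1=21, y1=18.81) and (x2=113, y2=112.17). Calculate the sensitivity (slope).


slope = (y2 - y1) / (x2 - x1)
= (112.17 - 18.81) / (113 - 21)
= 93.3600 / 92
= 1.0148

1.0148


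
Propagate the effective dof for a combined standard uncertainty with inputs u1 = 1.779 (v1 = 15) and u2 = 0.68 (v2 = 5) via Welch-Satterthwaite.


uc = sqrt(u1^2 + u2^2) = sqrt(1.779^2 + 0.68^2) = 1.9045317
v_eff = uc^4 / (u1^4/v1 + u2^4/v2)
= 1.9045317^4 / (1.779^4/15 + 0.68^4/5)
= 13.156877 / 0.71051066
v_eff = 18.5175

18.5175


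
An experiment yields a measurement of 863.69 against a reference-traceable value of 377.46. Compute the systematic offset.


Systematic error = measured - true
= 863.69 - 377.46
= 486.2300

486.2300


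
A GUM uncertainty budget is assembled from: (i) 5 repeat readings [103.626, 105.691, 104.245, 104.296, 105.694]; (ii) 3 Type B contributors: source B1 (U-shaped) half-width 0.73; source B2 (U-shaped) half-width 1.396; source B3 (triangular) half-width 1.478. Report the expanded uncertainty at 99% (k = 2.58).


mean = (103.626 + 105.691 + 104.245 + 104.296 + 105.694) / 5 = 104.7104
s = sqrt(sum((x - mean)^2)/(n-1)) = 0.93451768
u_A = s / sqrt(n) = 0.93451768 / sqrt(5) = 0.41792901
u_B1 = 0.73 / sqrt(2) = 0.51618795
u_B2 = 1.396 / sqrt(2) = 0.98712107
u_B3 = 1.478 / sqrt(6) = 0.60339097
uc = sqrt(0.41792901^2 + 0.51618795^2 + 0.98712107^2 + 0.60339097^2) = 1.3340177
U = k * uc = 2.58 * 1.3340177
U = 3.4418

3.4418


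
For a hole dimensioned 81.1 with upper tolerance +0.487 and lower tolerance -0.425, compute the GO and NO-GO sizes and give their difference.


GO = nominal - lower_tol (smallest hole = maximum material condition)
GO = 81.1 - 0.425 = 80.675
NO-GO = nominal + upper_tol (largest hole = least material condition)
NO-GO = 81.1 + 0.487 = 81.587
spread = NO-GO - GO = 81.587 - 80.675 = 0.9120

0.9120


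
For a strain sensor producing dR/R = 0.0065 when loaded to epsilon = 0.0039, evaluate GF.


GF = (dR/R) / epsilon
= 0.0065 / 0.0039
= 1.6667

1.6667


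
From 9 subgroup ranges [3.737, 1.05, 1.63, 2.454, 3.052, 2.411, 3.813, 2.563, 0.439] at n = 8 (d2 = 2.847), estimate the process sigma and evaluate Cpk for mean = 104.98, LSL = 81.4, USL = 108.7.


R_bar = (3.737 + 1.05 + 1.63 + 2.454 + 3.052 + 2.411 + 3.813 + 2.563 + 0.439) / 9 = 2.3498889
sigma = R_bar / d2 = 2.3498889 / 2.847 = 0.82539125
Cp = (USL - LSL)/(6*sigma) = (108.7 - 81.4)/(6*0.82539125) = 5.5125
Cpu = (108.7 - 104.98)/(3*0.82539125) = 1.5023
Cpl = (104.98 - 81.4)/(3*0.82539125) = 9.5228
Cpk = min(Cpu, Cpl) = 1.5023

1.5023


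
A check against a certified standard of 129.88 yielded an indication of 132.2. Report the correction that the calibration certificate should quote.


Correction = standard - reading
= 129.88 - 132.2
= -2.3200

-2.3200


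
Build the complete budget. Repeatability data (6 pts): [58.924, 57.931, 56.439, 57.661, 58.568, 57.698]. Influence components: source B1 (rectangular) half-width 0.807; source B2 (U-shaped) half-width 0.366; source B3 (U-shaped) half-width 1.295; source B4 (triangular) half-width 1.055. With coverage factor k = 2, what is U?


mean = (58.924 + 57.931 + 56.439 + 57.661 + 58.568 + 57.698) / 6 = 57.87016667
s = sqrt(sum((x - mean)^2)/(n-1)) = 0.86288665
u_A = s / sqrt(n) = 0.86288665 / sqrt(6) = 0.352272
u_B1 = 0.807 / sqrt(3) = 0.46592167
u_B2 = 0.366 / sqrt(2) = 0.25880108
u_B3 = 1.295 / sqrt(2) = 0.91570328
u_B4 = 1.055 / sqrt(6) = 0.43070195
uc = sqrt(0.352272^2 + 0.46592167^2 + 0.25880108^2 + 0.91570328^2 + 0.43070195^2) = 1.1967344
U = k * uc = 2 * 1.1967344
U = 2.3935

2.3935


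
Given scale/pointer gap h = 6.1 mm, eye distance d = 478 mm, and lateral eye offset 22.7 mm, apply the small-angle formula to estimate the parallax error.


error = h * offset / d
= 6.1 * 22.7 / 478
= 0.2897

0.2897


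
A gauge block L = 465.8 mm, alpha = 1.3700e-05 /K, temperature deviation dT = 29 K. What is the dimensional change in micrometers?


dL = L * alpha * dT
= 465.8 * 1.3700e-05 * 29
= 0.1850623 mm
dL_um = 0.1850623 * 1000 = 185.0623 um

185.0623


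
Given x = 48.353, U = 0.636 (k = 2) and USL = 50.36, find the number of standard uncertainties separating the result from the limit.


u = U / k = 0.636 / 2 = 0.318
margin = |USL - x| = |50.36 - 48.353| = 2.007
z = margin / u = 2.007 / 0.318
z = 6.3113

6.3113


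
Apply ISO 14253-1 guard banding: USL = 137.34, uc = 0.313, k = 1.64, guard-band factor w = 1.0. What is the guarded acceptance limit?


U = k * uc = 1.64 * 0.313 = 0.51332
guard band g = w * U = 1.0 * 0.51332 = 0.51332
AL = USL - g = 137.34 - 0.51332
AL = 136.8267

136.8267


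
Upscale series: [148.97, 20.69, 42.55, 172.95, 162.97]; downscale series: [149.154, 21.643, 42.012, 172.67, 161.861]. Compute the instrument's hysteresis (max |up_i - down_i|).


|148.97 - 149.154| = 0.1840
|20.69 - 21.643| = 0.9530
|42.55 - 42.012| = 0.5380
|172.95 - 172.67| = 0.2800
|162.97 - 161.861| = 1.1090
hysteresis = max(diffs) = 1.1090

1.1090


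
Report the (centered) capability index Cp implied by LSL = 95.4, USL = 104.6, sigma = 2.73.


Cp = (USL - LSL) / (6 * sigma)
= (104.6 - 95.4) / (6 * 2.73)
= 9.2000 / 16.3800
= 0.5617

0.5617


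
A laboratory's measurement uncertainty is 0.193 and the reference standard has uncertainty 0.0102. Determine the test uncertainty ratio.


TUR = u_lab / u_ref
= 0.193 / 0.0102
= 18.9216

18.9216


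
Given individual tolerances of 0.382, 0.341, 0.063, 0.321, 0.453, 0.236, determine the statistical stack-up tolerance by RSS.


RSS = sqrt(0.382^2 + 0.341^2 + 0.063^2 + 0.321^2 + 0.453^2 + 0.236^2)
= sqrt(0.63012)
= 0.7938

0.7938


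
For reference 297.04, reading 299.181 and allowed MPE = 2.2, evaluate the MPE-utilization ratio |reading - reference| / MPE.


e = indication - reference = 299.181 - 297.04 = 2.1410
|e| = 2.1410
ratio = |e| / MPE = 2.1410 / 2.2
ratio = 0.9732

0.9732


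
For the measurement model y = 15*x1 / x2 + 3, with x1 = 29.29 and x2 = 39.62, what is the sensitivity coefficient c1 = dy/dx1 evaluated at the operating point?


y = 15*x1 / x2 + 3
dy/dx1 = 15/x2
Evaluate at x2 = 39.62: c1 = 15 / 39.62
c1 = 0.3786

0.3786


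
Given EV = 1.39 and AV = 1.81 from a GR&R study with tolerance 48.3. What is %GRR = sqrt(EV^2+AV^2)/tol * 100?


GRR = sqrt(EV^2 + AV^2) = sqrt(1.39^2 + 1.81^2) = 2.2821481
%GRR = GRR / tol * 100 = 2.2821481 / 48.3 * 100
%GRR = 4.7249

4.7249


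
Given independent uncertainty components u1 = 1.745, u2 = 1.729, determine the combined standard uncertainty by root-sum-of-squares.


uc = sqrt(1.745^2 + 1.729^2)
uc = sqrt(6.034466)
uc = 2.4565

2.4565


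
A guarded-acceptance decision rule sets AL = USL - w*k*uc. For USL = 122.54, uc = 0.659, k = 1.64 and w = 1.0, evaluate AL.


U = k * uc = 1.64 * 0.659 = 1.08076
guard band g = w * U = 1.0 * 1.08076 = 1.08076
AL = USL - g = 122.54 - 1.08076
AL = 121.4592

121.4592


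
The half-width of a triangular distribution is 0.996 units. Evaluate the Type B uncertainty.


u_B = half_width / sqrt(6)
u_B = 0.996 / 2.4494897
u_B = 0.4066

0.4066


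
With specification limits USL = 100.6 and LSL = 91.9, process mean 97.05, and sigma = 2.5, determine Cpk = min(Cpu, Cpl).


Cpu = (USL - mean) / (3*sigma) = (100.6 - 97.05) / (3*2.5) = 0.4733
Cpl = (mean - LSL) / (3*sigma) = (97.05 - 91.9) / (3*2.5) = 0.6867
Cpk = min(Cpu, Cpl) = 0.4733

0.4733


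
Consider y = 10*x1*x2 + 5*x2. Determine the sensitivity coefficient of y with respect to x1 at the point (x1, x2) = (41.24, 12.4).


y = 10*x1*x2 + 5*x2
dy/dx1 = 10*x2
Evaluate at x2 = 12.4: c1 = 10 * 12.4
c1 = 124.0000

124.0000


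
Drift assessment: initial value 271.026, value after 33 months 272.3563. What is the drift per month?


rate = (v2 - v1) / months
= (272.3563 - 271.026) / 33
= 1.3303 / 33
= 0.0403

0.0403


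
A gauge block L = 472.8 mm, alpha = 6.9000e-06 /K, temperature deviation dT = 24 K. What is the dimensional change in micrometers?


dL = L * alpha * dT
= 472.8 * 6.9000e-06 * 24
= 0.0782957 mm
dL_um = 0.0782957 * 1000 = 78.2957 um

78.2957


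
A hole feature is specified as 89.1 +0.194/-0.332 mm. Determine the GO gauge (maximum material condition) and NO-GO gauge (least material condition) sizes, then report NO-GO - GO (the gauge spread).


GO = nominal - lower_tol (smallest hole = maximum material condition)
GO = 89.1 - 0.332 = 88.768
NO-GO = nominal + upper_tol (largest hole = least material condition)
NO-GO = 89.1 + 0.194 = 89.294
spread = NO-GO - GO = 89.294 - 88.768 = 0.5260

0.5260


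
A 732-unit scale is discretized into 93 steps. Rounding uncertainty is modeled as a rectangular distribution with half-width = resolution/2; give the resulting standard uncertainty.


resolution = range / divisions
resolution = 732 / 93 = 7.8709677
u_res = resolution / (2*sqrt(3))
u_res = 7.8709677 / 3.4641016
u_res = 2.2722

2.2722


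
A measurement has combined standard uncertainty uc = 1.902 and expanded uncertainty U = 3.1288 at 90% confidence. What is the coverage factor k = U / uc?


k = U / uc
k = 3.1288 / 1.902
k = 1.645

1.645


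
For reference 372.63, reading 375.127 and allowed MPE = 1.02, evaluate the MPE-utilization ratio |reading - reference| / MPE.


e = indication - reference = 375.127 - 372.63 = 2.4970
|e| = 2.4970
ratio = |e| / MPE = 2.4970 / 1.02
ratio = 2.4480

2.4480


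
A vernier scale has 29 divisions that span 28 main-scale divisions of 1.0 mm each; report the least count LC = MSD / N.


LC = MSD / n_div
= 1.0 / 29
= 0.0345

0.0345


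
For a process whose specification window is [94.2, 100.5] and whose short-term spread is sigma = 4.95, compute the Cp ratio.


Cp = (USL - LSL) / (6 * sigma)
= (100.5 - 94.2) / (6 * 4.95)
= 6.3000 / 29.7000
= 0.2121

0.2121


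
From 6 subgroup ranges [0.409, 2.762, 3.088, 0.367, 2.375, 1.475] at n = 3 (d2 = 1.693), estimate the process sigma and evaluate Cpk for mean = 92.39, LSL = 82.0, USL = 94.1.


R_bar = (0.409 + 2.762 + 3.088 + 0.367 + 2.375 + 1.475) / 6 = 1.746
sigma = R_bar / d2 = 1.746 / 1.693 = 1.0313054
Cp = (USL - LSL)/(6*sigma) = (94.1 - 82.0)/(6*1.0313054) = 1.9555
Cpu = (94.1 - 92.39)/(3*1.0313054) = 0.5527
Cpl = (92.39 - 82.0)/(3*1.0313054) = 3.3582
Cpk = min(Cpu, Cpl) = 0.5527

0.5527


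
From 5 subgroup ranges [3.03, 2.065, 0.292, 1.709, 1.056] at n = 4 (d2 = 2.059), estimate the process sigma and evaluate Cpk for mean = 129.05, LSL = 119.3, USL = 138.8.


R_bar = (3.03 + 2.065 + 0.292 + 1.709 + 1.056) / 5 = 1.6304
sigma = R_bar / d2 = 1.6304 / 2.059 = 0.7918407
Cp = (USL - LSL)/(6*sigma) = (138.8 - 119.3)/(6*0.7918407) = 4.1044
Cpu = (138.8 - 129.05)/(3*0.7918407) = 4.1044
Cpl = (129.05 - 119.3)/(3*0.7918407) = 4.1044
Cpk = min(Cpu, Cpl) = 4.1044

4.1044


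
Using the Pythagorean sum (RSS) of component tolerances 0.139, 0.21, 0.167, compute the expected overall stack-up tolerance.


RSS = sqrt(0.139^2 + 0.21^2 + 0.167^2)
= sqrt(0.09131)
= 0.3022

0.3022


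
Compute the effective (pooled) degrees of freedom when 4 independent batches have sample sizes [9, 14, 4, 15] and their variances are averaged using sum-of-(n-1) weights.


nu = sum_i (n_i - 1)
nu = ((9 - 1) + (14 - 1) + (4 - 1) + (15 - 1))
nu = 8 + 13 + 3 + 14
nu = 38

38


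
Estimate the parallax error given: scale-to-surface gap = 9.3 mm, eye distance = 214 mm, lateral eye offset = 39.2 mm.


error = h * offset / d
= 9.3 * 39.2 / 214
= 1.7036

1.7036


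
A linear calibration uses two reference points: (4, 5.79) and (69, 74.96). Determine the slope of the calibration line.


slope = (y2 - y1) / (x2 - x1)
= (74.96 - 5.79) / (69 - 4)
= 69.1700 / 65
= 1.0642

1.0642


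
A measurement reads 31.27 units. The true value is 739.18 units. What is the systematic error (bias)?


Systematic error = measured - true
= 31.27 - 739.18
= -707.9100

-707.9100


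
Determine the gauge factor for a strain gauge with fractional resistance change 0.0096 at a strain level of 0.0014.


GF = (dR/R) / epsilon
= 0.0096 / 0.0014
= 6.8571

6.8571


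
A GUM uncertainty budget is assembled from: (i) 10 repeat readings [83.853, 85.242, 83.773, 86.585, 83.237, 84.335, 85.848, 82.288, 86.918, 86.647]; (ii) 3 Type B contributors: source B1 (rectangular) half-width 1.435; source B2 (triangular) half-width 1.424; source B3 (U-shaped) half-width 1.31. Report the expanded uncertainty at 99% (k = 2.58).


mean = (83.853 + 85.242 + 83.773 + 86.585 + 83.237 + 84.335 + 85.848 + 82.288 + 86.918 + 86.647) / 10 = 84.8726
s = sqrt(sum((x - mean)^2)/(n-1)) = 1.6071159
u_A = s / sqrt(n) = 1.6071159 / sqrt(10) = 0.50821467
u_B1 = 1.435 / sqrt(3) = 0.82849764
u_B2 = 1.424 / sqrt(6) = 0.58134557
u_B3 = 1.31 / sqrt(2) = 0.92630988
uc = sqrt(0.50821467^2 + 0.82849764^2 + 0.58134557^2 + 0.92630988^2) = 1.4631142
U = k * uc = 2.58 * 1.4631142
U = 3.7748

3.7748


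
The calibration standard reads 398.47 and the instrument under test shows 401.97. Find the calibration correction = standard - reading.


Correction = standard - reading
= 398.47 - 401.97
= -3.5000

-3.5000


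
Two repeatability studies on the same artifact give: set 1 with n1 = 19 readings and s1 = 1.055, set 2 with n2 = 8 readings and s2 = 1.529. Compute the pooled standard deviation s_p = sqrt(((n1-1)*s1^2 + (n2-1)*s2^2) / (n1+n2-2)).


s_p = sqrt(((n1-1)*s1^2 + (n2-1)*s2^2) / (n1+n2-2))
numerator = (19-1)*1.055^2 + (8-1)*1.529^2 = 20.03445 + 16.364887 = 36.399337
denominator = 19 + 8 - 2 = 25
s_p^2 = 36.399337 / 25 = 1.4559735
s_p = sqrt(1.4559735) = 1.2066

1.2066


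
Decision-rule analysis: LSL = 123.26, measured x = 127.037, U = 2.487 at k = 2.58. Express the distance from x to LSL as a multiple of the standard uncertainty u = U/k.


u = U / k = 2.487 / 2.58 = 0.96395349
margin = |LSL - x| = |123.26 - 127.037| = 3.777
z = margin / u = 3.777 / 0.96395349
z = 3.9182

3.9182


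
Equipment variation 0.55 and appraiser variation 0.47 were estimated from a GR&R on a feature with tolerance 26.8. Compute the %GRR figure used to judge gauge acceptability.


GRR = sqrt(EV^2 + AV^2) = sqrt(0.55^2 + 0.47^2) = 0.72346389
%GRR = GRR / tol * 100 = 0.72346389 / 26.8 * 100
%GRR = 2.6995

2.6995


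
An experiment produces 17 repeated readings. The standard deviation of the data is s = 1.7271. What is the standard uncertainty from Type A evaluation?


u_A = s / sqrt(n)
u_A = 1.7271 / sqrt(17)
u_A = 1.7271 / 4.1231056
u_A = 0.4189

0.4189


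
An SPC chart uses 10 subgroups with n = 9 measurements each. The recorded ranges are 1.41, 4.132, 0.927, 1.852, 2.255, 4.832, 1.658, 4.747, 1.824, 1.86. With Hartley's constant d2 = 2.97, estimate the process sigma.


R_bar = (1.41 + 4.132 + 0.927 + 1.852 + 2.255 + 4.832 + 1.658 + 4.747 + 1.824 + 1.86) / 10
R_bar = 25.497 / 10 = 2.5497
sigma_hat = R_bar / d2 = 2.5497 / 2.97 = 0.8585

0.8585


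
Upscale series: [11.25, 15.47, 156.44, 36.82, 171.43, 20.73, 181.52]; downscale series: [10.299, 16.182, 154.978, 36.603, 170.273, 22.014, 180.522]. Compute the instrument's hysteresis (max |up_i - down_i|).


|11.25 - 10.299| = 0.9510
|15.47 - 16.182| = 0.7120
|156.44 - 154.978| = 1.4620
|36.82 - 36.603| = 0.2170
|171.43 - 170.273| = 1.1570
|20.73 - 22.014| = 1.2840
|181.52 - 180.522| = 0.9980
hysteresis = max(diffs) = 1.4620

1.4620


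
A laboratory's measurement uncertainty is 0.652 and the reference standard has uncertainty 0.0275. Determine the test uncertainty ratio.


TUR = u_lab / u_ref
= 0.652 / 0.0275
= 23.7091

23.7091


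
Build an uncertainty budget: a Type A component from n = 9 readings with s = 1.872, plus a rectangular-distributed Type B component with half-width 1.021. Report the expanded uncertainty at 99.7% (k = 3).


u_A = s / sqrt(n) = 1.872 / sqrt(9) = 0.624
u_B = half_width / sqrt(3) = 1.021 / sqrt(3) = 0.58947462
uc = sqrt(u_A^2 + u_B^2) = sqrt(0.624^2 + 0.58947462^2) = 0.85840336
U = k * uc = 3 * 0.85840336
U = 2.5752

2.5752


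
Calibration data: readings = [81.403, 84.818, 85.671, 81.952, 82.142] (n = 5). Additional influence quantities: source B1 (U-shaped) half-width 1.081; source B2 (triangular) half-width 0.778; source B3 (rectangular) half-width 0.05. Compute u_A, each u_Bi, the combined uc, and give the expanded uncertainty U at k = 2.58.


mean = (81.403 + 84.818 + 85.671 + 81.952 + 82.142) / 5 = 83.1972
s = sqrt(sum((x - mean)^2)/(n-1)) = 1.9124463
u_A = s / sqrt(n) = 1.9124463 / sqrt(5) = 0.85527199
u_B1 = 1.081 / sqrt(2) = 0.76438243
u_B2 = 0.778 / sqrt(6) = 0.31761717
u_B3 = 0.05 / sqrt(3) = 0.028867513
uc = sqrt(0.85527199^2 + 0.76438243^2 + 0.31761717^2 + 0.028867513^2) = 1.1905817
U = k * uc = 2.58 * 1.1905817
U = 3.0717

3.0717


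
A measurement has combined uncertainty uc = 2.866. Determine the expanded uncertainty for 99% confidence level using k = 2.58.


U = k * uc
U = 2.58 * 2.866
U = 7.3943

7.3943


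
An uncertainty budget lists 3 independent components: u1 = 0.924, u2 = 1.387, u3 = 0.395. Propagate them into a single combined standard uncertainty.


uc = sqrt(0.924^2 + 1.387^2 + 0.395^2)
uc = sqrt(2.93357)
uc = 1.7128

1.7128


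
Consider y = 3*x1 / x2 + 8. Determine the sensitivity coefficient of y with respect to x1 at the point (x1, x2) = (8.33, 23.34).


y = 3*x1 / x2 + 8
dy/dx1 = 3/x2
Evaluate at x2 = 23.34: c1 = 3 / 23.34
c1 = 0.1285

0.1285


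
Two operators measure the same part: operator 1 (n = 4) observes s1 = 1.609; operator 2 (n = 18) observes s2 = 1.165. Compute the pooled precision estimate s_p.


s_p = sqrt(((n1-1)*s1^2 + (n2-1)*s2^2) / (n1+n2-2))
numerator = (4-1)*1.609^2 + (18-1)*1.165^2 = 7.766643 + 23.072825 = 30.839468
denominator = 4 + 18 - 2 = 20
s_p^2 = 30.839468 / 20 = 1.5419734
s_p = sqrt(1.5419734) = 1.2418

1.2418


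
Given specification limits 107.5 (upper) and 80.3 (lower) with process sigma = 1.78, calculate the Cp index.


Cp = (USL - LSL) / (6 * sigma)
= (107.5 - 80.3) / (6 * 1.78)
= 27.2000 / 10.6800
= 2.5468

2.5468


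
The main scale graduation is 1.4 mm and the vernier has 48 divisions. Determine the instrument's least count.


LC = MSD / n_div
= 1.4 / 48
= 0.0292

0.0292


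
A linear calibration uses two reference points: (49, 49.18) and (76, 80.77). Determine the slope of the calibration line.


slope = (y2 - y1) / (x2 - x1)
= (80.77 - 49.18) / (76 - 49)
= 31.5900 / 27
= 1.1700

1.1700


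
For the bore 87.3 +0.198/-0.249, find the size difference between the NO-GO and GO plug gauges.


GO = nominal - lower_tol (smallest hole = maximum material condition)
GO = 87.3 - 0.249 = 87.051
NO-GO = nominal + upper_tol (largest hole = least material condition)
NO-GO = 87.3 + 0.198 = 87.498
spread = NO-GO - GO = 87.498 - 87.051 = 0.4470

0.4470


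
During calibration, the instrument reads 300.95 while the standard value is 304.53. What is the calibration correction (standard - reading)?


Correction = standard - reading
= 304.53 - 300.95
= 3.5800

3.5800


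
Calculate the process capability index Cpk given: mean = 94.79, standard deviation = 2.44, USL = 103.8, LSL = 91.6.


Cpu = (USL - mean) / (3*sigma) = (103.8 - 94.79) / (3*2.44) = 1.2309
Cpl = (mean - LSL) / (3*sigma) = (94.79 - 91.6) / (3*2.44) = 0.4358
Cpk = min(Cpu, Cpl) = 0.4358

0.4358


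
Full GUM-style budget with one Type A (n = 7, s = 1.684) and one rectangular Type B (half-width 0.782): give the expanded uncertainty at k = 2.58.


u_A = s / sqrt(n) = 1.684 / sqrt(7) = 0.63649217
u_B = half_width / sqrt(3) = 0.782 / sqrt(3) = 0.45148791
uc = sqrt(u_A^2 + u_B^2) = sqrt(0.63649217^2 + 0.45148791^2) = 0.78036121
U = k * uc = 2.58 * 0.78036121
U = 2.0133

2.0133


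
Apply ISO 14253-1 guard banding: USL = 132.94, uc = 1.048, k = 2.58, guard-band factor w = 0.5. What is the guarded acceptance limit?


U = k * uc = 2.58 * 1.048 = 2.70384
guard band g = w * U = 0.5 * 2.70384 = 1.35192
AL = USL - g = 132.94 - 1.35192
AL = 131.5881

131.5881


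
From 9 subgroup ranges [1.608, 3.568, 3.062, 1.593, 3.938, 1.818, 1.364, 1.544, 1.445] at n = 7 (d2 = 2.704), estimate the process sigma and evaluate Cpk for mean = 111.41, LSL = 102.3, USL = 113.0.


R_bar = (1.608 + 3.568 + 3.062 + 1.593 + 3.938 + 1.818 + 1.364 + 1.544 + 1.445) / 9 = 2.2155556
sigma = R_bar / d2 = 2.2155556 / 2.704 = 0.81936228
Cp = (USL - LSL)/(6*sigma) = (113.0 - 102.3)/(6*0.81936228) = 2.1765
Cpu = (113.0 - 111.41)/(3*0.81936228) = 0.6468
Cpl = (111.41 - 102.3)/(3*0.81936228) = 3.7061
Cpk = min(Cpu, Cpl) = 0.6468

0.6468


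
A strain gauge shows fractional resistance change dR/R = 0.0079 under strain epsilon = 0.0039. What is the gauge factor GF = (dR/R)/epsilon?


GF = (dR/R) / epsilon
= 0.0079 / 0.0039
= 2.0256

2.0256


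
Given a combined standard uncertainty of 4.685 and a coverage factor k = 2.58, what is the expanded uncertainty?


U = k * uc
U = 2.58 * 4.685
U = 12.0873

12.0873


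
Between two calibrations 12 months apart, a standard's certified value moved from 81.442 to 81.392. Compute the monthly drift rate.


rate = (v2 - v1) / months
= (81.392 - 81.442) / 12
= -0.0500 / 12
= -0.0042

-0.0042


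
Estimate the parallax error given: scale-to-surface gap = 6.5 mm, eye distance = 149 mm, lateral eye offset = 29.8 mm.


error = h * offset / d
= 6.5 * 29.8 / 149
= 1.3000

1.3000


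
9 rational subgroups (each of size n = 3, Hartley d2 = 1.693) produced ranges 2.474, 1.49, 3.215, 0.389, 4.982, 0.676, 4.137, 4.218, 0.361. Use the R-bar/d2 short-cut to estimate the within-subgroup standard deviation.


R_bar = (2.474 + 1.49 + 3.215 + 0.389 + 4.982 + 0.676 + 4.137 + 4.218 + 0.361) / 9
R_bar = 21.942 / 9 = 2.438
sigma_hat = R_bar / d2 = 2.438 / 1.693 = 1.4400

1.4400


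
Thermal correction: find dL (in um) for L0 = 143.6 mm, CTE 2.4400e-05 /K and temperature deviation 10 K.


dL = L * alpha * dT
= 143.6 * 2.4400e-05 * 10
= 0.0350384 mm
dL_um = 0.0350384 * 1000 = 35.0384 um

35.0384


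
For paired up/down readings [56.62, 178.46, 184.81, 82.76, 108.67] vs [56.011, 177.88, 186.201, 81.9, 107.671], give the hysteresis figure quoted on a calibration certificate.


|56.62 - 56.011| = 0.6090
|178.46 - 177.88| = 0.5800
|184.81 - 186.201| = 1.3910
|82.76 - 81.9| = 0.8600
|108.67 - 107.671| = 0.9990
hysteresis = max(diffs) = 1.3910

1.3910


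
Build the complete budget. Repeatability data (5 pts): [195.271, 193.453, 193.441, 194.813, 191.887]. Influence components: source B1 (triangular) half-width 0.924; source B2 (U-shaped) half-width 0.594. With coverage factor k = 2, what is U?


mean = (195.271 + 193.453 + 193.441 + 194.813 + 191.887) / 5 = 193.773
s = sqrt(sum((x - mean)^2)/(n-1)) = 1.3318431
u_A = s / sqrt(n) = 1.3318431 / sqrt(5) = 0.59561834
u_B1 = 0.924 / sqrt(6) = 0.37722142
u_B2 = 0.594 / sqrt(2) = 0.42002143
uc = sqrt(0.59561834^2 + 0.37722142^2 + 0.42002143^2) = 0.82065535
U = k * uc = 2 * 0.82065535
U = 1.6413

1.6413


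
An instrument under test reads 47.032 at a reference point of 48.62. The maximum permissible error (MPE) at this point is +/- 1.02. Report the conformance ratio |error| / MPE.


e = indication - reference = 47.032 - 48.62 = -1.5880
|e| = 1.5880
ratio = |e| / MPE = 1.5880 / 1.02
ratio = 1.5569

1.5569


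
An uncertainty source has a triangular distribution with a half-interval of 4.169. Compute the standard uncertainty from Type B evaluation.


u_B = half_width / sqrt(6)
u_B = 4.169 / 2.4494897
u_B = 1.7020

1.7020


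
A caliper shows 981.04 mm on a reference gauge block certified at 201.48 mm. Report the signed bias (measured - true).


Systematic error = measured - true
= 981.04 - 201.48
= 779.5600

779.5600


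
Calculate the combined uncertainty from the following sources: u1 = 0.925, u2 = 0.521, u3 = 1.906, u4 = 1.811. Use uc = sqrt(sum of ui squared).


uc = sqrt(0.925^2 + 0.521^2 + 1.906^2 + 1.811^2)
uc = sqrt(8.039623)
uc = 2.8354

2.8354


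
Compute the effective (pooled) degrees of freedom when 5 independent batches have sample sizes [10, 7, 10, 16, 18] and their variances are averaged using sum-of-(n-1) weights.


nu = sum_i (n_i - 1)
nu = ((10 - 1) + (7 - 1) + (10 - 1) + (16 - 1) + (18 - 1))
nu = 9 + 6 + 9 + 15 + 17
nu = 56

56


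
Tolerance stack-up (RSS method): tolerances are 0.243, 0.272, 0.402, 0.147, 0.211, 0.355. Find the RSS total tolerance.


RSS = sqrt(0.243^2 + 0.272^2 + 0.402^2 + 0.147^2 + 0.211^2 + 0.355^2)
= sqrt(0.486792)
= 0.6977

0.6977


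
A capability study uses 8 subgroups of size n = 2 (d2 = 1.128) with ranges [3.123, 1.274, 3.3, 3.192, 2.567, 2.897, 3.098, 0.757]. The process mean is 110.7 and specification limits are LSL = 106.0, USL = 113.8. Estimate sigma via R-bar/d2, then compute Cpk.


R_bar = (3.123 + 1.274 + 3.3 + 3.192 + 2.567 + 2.897 + 3.098 + 0.757) / 8 = 2.526
sigma = R_bar / d2 = 2.526 / 1.128 = 2.2393617
Cp = (USL - LSL)/(6*sigma) = (113.8 - 106.0)/(6*2.2393617) = 0.5805
Cpu = (113.8 - 110.7)/(3*2.2393617) = 0.4614
Cpl = (110.7 - 106.0)/(3*2.2393617) = 0.6996
Cpk = min(Cpu, Cpl) = 0.4614

0.4614


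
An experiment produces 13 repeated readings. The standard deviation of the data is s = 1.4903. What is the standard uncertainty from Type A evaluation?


u_A = s / sqrt(n)
u_A = 1.4903 / sqrt(13)
u_A = 1.4903 / 3.6055513
u_A = 0.4133

0.4133


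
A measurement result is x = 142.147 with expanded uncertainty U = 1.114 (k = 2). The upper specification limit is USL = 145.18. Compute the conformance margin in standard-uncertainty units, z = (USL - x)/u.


u = U / k = 1.114 / 2 = 0.557
margin = |USL - x| = |145.18 - 142.147| = 3.033
z = margin / u = 3.033 / 0.557
z = 5.4452

5.4452


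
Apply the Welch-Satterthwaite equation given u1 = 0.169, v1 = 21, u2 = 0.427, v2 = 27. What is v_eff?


uc = sqrt(u1^2 + u2^2) = sqrt(0.169^2 + 0.427^2) = 0.45922761
v_eff = uc^4 / (u1^4/v1 + u2^4/v2)
= 0.45922761^4 / (0.169^4/21 + 0.427^4/27)
= 0.044474591 / 0.0012700986
v_eff = 35.0166

35.0166


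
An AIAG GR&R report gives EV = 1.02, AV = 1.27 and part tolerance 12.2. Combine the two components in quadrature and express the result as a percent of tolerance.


GRR = sqrt(EV^2 + AV^2) = sqrt(1.02^2 + 1.27^2) = 1.6288953
%GRR = GRR / tol * 100 = 1.6288953 / 12.2 * 100
%GRR = 13.3516

13.3516


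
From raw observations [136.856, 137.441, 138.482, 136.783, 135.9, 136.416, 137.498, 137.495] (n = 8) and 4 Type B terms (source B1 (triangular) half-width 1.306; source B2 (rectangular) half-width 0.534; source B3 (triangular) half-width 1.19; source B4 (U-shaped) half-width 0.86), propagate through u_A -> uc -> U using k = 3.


mean = (136.856 + 137.441 + 138.482 + 136.783 + 135.9 + 136.416 + 137.498 + 137.495) / 8 = 137.108875
s = sqrt(sum((x - mean)^2)/(n-1)) = 0.79353503
u_A = s / sqrt(n) = 0.79353503 / sqrt(8) = 0.280557
u_B1 = 1.306 / sqrt(6) = 0.53317227
u_B2 = 0.534 / sqrt(3) = 0.30830504
u_B3 = 1.19 / sqrt(6) = 0.48581547
u_B4 = 0.86 / sqrt(2) = 0.60811183
uc = sqrt(0.280557^2 + 0.53317227^2 + 0.30830504^2 + 0.48581547^2 + 0.60811183^2) = 1.0314328
U = k * uc = 3 * 1.0314328
U = 3.0943

3.0943
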